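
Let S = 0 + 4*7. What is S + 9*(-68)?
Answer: -584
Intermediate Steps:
S = 28 (S = 0 + 28 = 28)
S + 9*(-68) = 28 + 9*(-68) = 28 - 612 = -584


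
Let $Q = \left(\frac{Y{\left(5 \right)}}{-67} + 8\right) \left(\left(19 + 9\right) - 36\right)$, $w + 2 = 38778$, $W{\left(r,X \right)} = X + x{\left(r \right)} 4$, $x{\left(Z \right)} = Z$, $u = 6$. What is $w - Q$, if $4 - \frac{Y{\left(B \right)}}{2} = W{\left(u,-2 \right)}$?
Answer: $\frac{2602568}{67} \approx 38844.0$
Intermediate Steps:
$W{\left(r,X \right)} = X + 4 r$ ($W{\left(r,X \right)} = X + r 4 = X + 4 r$)
$Y{\left(B \right)} = -36$ ($Y{\left(B \right)} = 8 - 2 \left(-2 + 4 \cdot 6\right) = 8 - 2 \left(-2 + 24\right) = 8 - 44 = -36$)
$w = 38776$ ($w = -2 + 38778 = 38776$)
$Q = - \frac{4576}{67}$ ($Q = \left(- \frac{36}{-67} + 8\right) \left(\left(19 + 9\right) - 36\right) = \left(\left(-36\right) \left(- \frac{1}{67}\right) + 8\right) \left(28 - 36\right) = \left(\frac{36}{67} + 8\right) \left(-8\right) = \frac{572}{67} \left(-8\right) = - \frac{4576}{67} \approx -68.298$)
$w - Q = 38776 - - \frac{4576}{67} = 38776 + \frac{4576}{67} = \frac{2602568}{67}$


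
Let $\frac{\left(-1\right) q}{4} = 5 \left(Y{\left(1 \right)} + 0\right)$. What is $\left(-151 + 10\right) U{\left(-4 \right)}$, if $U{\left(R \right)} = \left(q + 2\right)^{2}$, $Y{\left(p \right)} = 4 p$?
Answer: $-857844$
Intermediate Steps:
$q = -80$ ($q = - 4 \cdot 5 \left(4 \cdot 1 + 0\right) = - 4 \cdot 5 \left(4 + 0\right) = - 4 \cdot 5 \cdot 4 = \left(-4\right) 20 = -80$)
$U{\left(R \right)} = 6084$ ($U{\left(R \right)} = \left(-80 + 2\right)^{2} = \left(-78\right)^{2} = 6084$)
$\left(-151 + 10\right) U{\left(-4 \right)} = \left(-151 + 10\right) 6084 = \left(-141\right) 6084 = -857844$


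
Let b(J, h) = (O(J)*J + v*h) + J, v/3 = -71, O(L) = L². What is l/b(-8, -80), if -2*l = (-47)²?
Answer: -2209/33040 ≈ -0.066858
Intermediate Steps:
v = -213 (v = 3*(-71) = -213)
b(J, h) = J + J³ - 213*h (b(J, h) = (J²*J - 213*h) + J = (J³ - 213*h) + J = J + J³ - 213*h)
l = -2209/2 (l = -½*(-47)² = -½*2209 = -2209/2 ≈ -1104.5)
l/b(-8, -80) = -2209/(2*(-8 + (-8)³ - 213*(-80))) = -2209/(2*(-8 - 512 + 17040)) = -2209/2/16520 = -2209/2*1/16520 = -2209/33040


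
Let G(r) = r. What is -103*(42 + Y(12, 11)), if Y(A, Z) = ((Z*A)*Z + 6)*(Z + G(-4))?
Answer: -1055544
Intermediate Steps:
Y(A, Z) = (-4 + Z)*(6 + A*Z**2) (Y(A, Z) = ((Z*A)*Z + 6)*(Z - 4) = ((A*Z)*Z + 6)*(-4 + Z) = (A*Z**2 + 6)*(-4 + Z) = (6 + A*Z**2)*(-4 + Z) = (-4 + Z)*(6 + A*Z**2))
-103*(42 + Y(12, 11)) = -103*(42 + (-24 + 6*11 + 12*11**3 - 4*12*11**2)) = -103*(42 + (-24 + 66 + 12*1331 - 4*12*121)) = -103*(42 + (-24 + 66 + 15972 - 5808)) = -103*(42 + 10206) = -103*10248 = -1055544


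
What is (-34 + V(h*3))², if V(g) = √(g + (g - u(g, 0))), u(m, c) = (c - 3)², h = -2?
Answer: (34 - I*√21)² ≈ 1135.0 - 311.62*I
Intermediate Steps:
u(m, c) = (-3 + c)²
V(g) = √(-9 + 2*g) (V(g) = √(g + (g - (-3 + 0)²)) = √(g + (g - 1*(-3)²)) = √(g + (g - 1*9)) = √(g + (g - 9)) = √(g + (-9 + g)) = √(-9 + 2*g))
(-34 + V(h*3))² = (-34 + √(-9 + 2*(-2*3)))² = (-34 + √(-9 + 2*(-6)))² = (-34 + √(-9 - 12))² = (-34 + √(-21))² = (-34 + I*√21)²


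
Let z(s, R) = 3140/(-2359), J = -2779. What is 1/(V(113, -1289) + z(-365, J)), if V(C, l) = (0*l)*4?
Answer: -2359/3140 ≈ -0.75127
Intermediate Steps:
V(C, l) = 0 (V(C, l) = 0*4 = 0)
z(s, R) = -3140/2359 (z(s, R) = 3140*(-1/2359) = -3140/2359)
1/(V(113, -1289) + z(-365, J)) = 1/(0 - 3140/2359) = 1/(-3140/2359) = -2359/3140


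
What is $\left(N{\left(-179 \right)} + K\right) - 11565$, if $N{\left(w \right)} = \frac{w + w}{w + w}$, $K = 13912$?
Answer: $2348$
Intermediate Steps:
$N{\left(w \right)} = 1$ ($N{\left(w \right)} = \frac{2 w}{2 w} = 2 w \frac{1}{2 w} = 1$)
$\left(N{\left(-179 \right)} + K\right) - 11565 = \left(1 + 13912\right) - 11565 = 13913 - 11565 = 2348$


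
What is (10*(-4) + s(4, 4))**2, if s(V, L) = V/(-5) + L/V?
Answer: 39601/25 ≈ 1584.0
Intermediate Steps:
s(V, L) = -V/5 + L/V (s(V, L) = V*(-1/5) + L/V = -V/5 + L/V)
(10*(-4) + s(4, 4))**2 = (10*(-4) + (-1/5*4 + 4/4))**2 = (-40 + (-4/5 + 4*(1/4)))**2 = (-40 + (-4/5 + 1))**2 = (-40 + 1/5)**2 = (-199/5)**2 = 39601/25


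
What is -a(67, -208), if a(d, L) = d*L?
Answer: 13936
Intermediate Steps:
a(d, L) = L*d
-a(67, -208) = -(-208)*67 = -1*(-13936) = 13936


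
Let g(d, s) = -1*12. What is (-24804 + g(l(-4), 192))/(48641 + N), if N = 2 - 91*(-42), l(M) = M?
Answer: -24816/52465 ≈ -0.47300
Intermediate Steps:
g(d, s) = -12
N = 3824 (N = 2 + 3822 = 3824)
(-24804 + g(l(-4), 192))/(48641 + N) = (-24804 - 12)/(48641 + 3824) = -24816/52465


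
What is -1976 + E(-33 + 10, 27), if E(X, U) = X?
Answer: -1999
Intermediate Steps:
-1976 + E(-33 + 10, 27) = -1976 + (-33 + 10) = -1976 - 23 = -1999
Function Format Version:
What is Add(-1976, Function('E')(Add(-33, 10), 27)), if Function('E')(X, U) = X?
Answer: -1999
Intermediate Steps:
Add(-1976, Function('E')(Add(-33, 10), 27)) = Add(-1976, Add(-33, 10)) = Add(-1976, -23) = -1999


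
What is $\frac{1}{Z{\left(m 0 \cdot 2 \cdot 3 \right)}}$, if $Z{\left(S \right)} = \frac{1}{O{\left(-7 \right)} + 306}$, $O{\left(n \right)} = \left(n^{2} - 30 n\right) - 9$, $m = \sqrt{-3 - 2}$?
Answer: $556$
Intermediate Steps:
$m = i \sqrt{5}$ ($m = \sqrt{-5} = i \sqrt{5} \approx 2.2361 i$)
$O{\left(n \right)} = -9 + n^{2} - 30 n$
$Z{\left(S \right)} = \frac{1}{556}$ ($Z{\left(S \right)} = \frac{1}{\left(-9 + \left(-7\right)^{2} - -210\right) + 306} = \frac{1}{\left(-9 + 49 + 210\right) + 306} = \frac{1}{250 + 306} = \frac{1}{556}$)
$\frac{1}{Z{\left(m 0 \cdot 2 \cdot 3 \right)}} = \frac{1}{\frac{1}{556}} = 556$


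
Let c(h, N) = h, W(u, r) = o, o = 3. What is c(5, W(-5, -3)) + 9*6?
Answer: 59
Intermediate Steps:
W(u, r) = 3
c(5, W(-5, -3)) + 9*6 = 5 + 9*6 = 5 + 54 = 59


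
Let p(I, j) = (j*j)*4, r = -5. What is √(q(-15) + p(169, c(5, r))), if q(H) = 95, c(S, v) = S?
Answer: √195 ≈ 13.964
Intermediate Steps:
p(I, j) = 4*j² (p(I, j) = j²*4 = 4*j²)
√(q(-15) + p(169, c(5, r))) = √(95 + 4*5²) = √(95 + 4*25) = √(95 + 100) = √195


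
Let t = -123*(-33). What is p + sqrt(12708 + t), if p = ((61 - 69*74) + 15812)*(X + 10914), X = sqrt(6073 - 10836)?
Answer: 117511038 + 27*sqrt(23) + 10767*I*sqrt(4763) ≈ 1.1751e+8 + 7.4308e+5*I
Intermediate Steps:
t = 4059
X = I*sqrt(4763) (X = sqrt(-4763) = I*sqrt(4763) ≈ 69.015*I)
p = 117511038 + 10767*I*sqrt(4763) (p = ((61 - 69*74) + 15812)*(I*sqrt(4763) + 10914) = ((61 - 5106) + 15812)*(10914 + I*sqrt(4763)) = (-5045 + 15812)*(10914 + I*sqrt(4763)) = 10767*(10914 + I*sqrt(4763)) = 117511038 + 10767*I*sqrt(4763) ≈ 1.1751e+8 + 7.4308e+5*I)
p + sqrt(12708 + t) = (117511038 + 10767*I*sqrt(4763)) + sqrt(12708 + 4059) = (117511038 + 10767*I*sqrt(4763)) + sqrt(16767) = (117511038 + 10767*I*sqrt(4763)) + 27*sqrt(23) = 117511038 + 27*sqrt(23) + 10767*I*sqrt(4763)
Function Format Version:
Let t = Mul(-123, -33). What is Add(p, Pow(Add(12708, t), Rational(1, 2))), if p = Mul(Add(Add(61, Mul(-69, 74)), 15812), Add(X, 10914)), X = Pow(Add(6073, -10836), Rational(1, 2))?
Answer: Add(117511038, Mul(27, Pow(23, Rational(1, 2))), Mul(10767, I, Pow(4763, Rational(1, 2)))) ≈ Add(1.1751e+8, Mul(7.4308e+5, I))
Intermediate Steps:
t = 4059
X = Mul(I, Pow(4763, Rational(1, 2))) (X = Pow(-4763, Rational(1, 2)) = Mul(I, Pow(4763, Rational(1, 2))) ≈ Mul(69.015, I))
p = Add(117511038, Mul(10767, I, Pow(4763, Rational(1, 2)))) (p = Mul(Add(Add(61, Mul(-69, 74)), 15812), Add(Mul(I, Pow(4763, Rational(1, 2))), 10914)) = Mul(Add(Add(61, -5106), 15812), Add(10914, Mul(I, Pow(4763, Rational(1, 2))))) = Mul(Add(-5045, 15812), Add(10914, Mul(I, Pow(4763, Rational(1, 2))))) = Mul(10767, Add(10914, Mul(I, Pow(4763, Rational(1, 2))))) = Add(117511038, Mul(10767, I, Pow(4763, Rational(1, 2)))) ≈ Add(1.1751e+8, Mul(7.4308e+5, I)))
Add(p, Pow(Add(12708, t), Rational(1, 2))) = Add(Add(117511038, Mul(10767, I, Pow(4763, Rational(1, 2)))), Pow(Add(12708, 4059), Rational(1, 2))) = Add(Add(117511038, Mul(10767, I, Pow(4763, Rational(1, 2)))), Pow(16767, Rational(1, 2))) = Add(Add(117511038, Mul(10767, I, Pow(4763, Rational(1, 2)))), Mul(27, Pow(23, Rational(1, 2)))) = Add(117511038, Mul(27, Pow(23, Rational(1, 2))), Mul(10767, I, Pow(4763, Rational(1, 2))))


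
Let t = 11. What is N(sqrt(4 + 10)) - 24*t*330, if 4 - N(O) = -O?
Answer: -87116 + sqrt(14) ≈ -87112.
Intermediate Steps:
N(O) = 4 + O (N(O) = 4 - (-1)*O = 4 + O)
N(sqrt(4 + 10)) - 24*t*330 = (4 + sqrt(4 + 10)) - 24*11*330 = (4 + sqrt(14)) - 264*330 = (4 + sqrt(14)) - 87120 = -87116 + sqrt(14)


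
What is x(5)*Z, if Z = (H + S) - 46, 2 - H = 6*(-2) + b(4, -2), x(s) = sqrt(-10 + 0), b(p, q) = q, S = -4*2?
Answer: -38*I*sqrt(10) ≈ -120.17*I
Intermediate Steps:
S = -8
x(s) = I*sqrt(10) (x(s) = sqrt(-10) = I*sqrt(10))
H = 16 (H = 2 - (6*(-2) - 2) = 2 - (-12 - 2) = 2 - 1*(-14) = 2 + 14 = 16)
Z = -38 (Z = (16 - 8) - 46 = 8 - 46 = -38)
x(5)*Z = (I*sqrt(10))*(-38) = -38*I*sqrt(10)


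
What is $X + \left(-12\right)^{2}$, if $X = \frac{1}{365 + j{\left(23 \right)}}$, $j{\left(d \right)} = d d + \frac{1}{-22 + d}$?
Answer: $\frac{128881}{895} \approx 144.0$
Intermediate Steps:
$j{\left(d \right)} = d^{2} + \frac{1}{-22 + d}$
$X = \frac{1}{895}$ ($X = \frac{1}{365 + \frac{1 + 23^{3} - 22 \cdot 23^{2}}{-22 + 23}} = \frac{1}{365 + \frac{1 + 12167 - 11638}{1}} = \frac{1}{365 + 1 \left(1 + 12167 - 11638\right)} = \frac{1}{365 + 1 \cdot 530} = \frac{1}{365 + 530} = \frac{1}{895} \approx 0.0011173$)
$X + \left(-12\right)^{2} = \frac{1}{895} + \left(-12\right)^{2} = \frac{1}{895} + 144 = \frac{128881}{895}$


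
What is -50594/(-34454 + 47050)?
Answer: -25297/6298 ≈ -4.0167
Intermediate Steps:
-50594/(-34454 + 47050) = -50594/12596 = -50594*1/12596 = -25297/6298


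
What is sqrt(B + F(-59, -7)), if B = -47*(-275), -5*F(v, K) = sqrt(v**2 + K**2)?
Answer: sqrt(323125 - 5*sqrt(3530))/5 ≈ 113.64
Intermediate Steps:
F(v, K) = -sqrt(K**2 + v**2)/5 (F(v, K) = -sqrt(v**2 + K**2)/5 = -sqrt(K**2 + v**2)/5)
B = 12925
sqrt(B + F(-59, -7)) = sqrt(12925 - sqrt((-7)**2 + (-59)**2)/5) = sqrt(12925 - sqrt(49 + 3481)/5) = sqrt(12925 - sqrt(3530)/5)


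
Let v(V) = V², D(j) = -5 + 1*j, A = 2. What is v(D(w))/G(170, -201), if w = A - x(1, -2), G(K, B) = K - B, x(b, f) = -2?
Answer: 1/371 ≈ 0.0026954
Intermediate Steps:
w = 4 (w = 2 - 1*(-2) = 2 + 2 = 4)
D(j) = -5 + j
v(D(w))/G(170, -201) = (-5 + 4)²/(170 - 1*(-201)) = (-1)²/(170 + 201) = 1/371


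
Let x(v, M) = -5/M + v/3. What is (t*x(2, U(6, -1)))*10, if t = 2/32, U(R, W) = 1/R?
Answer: -55/3 ≈ -18.333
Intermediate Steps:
x(v, M) = -5/M + v/3 (x(v, M) = -5/M + v*(1/3) = -5/M + v/3)
t = 1/16 (t = 2*(1/32) = 1/16 ≈ 0.062500)
(t*x(2, U(6, -1)))*10 = ((-5/(1/6) + (1/3)*2)/16)*10 = ((-5/1/6 + 2/3)/16)*10 = ((-5*6 + 2/3)/16)*10 = ((-30 + 2/3)/16)*10 = ((1/16)*(-88/3))*10 = -11/6*10 = -55/3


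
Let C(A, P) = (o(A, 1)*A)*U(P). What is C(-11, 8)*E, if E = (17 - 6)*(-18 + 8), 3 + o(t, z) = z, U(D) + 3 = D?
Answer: -12100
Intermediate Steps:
U(D) = -3 + D
o(t, z) = -3 + z
E = -110 (E = 11*(-10) = -110)
C(A, P) = -2*A*(-3 + P) (C(A, P) = ((-3 + 1)*A)*(-3 + P) = (-2*A)*(-3 + P) = -2*A*(-3 + P))
C(-11, 8)*E = (2*(-11)*(3 - 1*8))*(-110) = (2*(-11)*(3 - 8))*(-110) = (2*(-11)*(-5))*(-110) = 110*(-110) = -12100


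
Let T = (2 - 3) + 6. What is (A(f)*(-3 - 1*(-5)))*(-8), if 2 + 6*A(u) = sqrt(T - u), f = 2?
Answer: 16/3 - 8*sqrt(3)/3 ≈ 0.71453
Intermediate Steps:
T = 5 (T = -1 + 6 = 5)
A(u) = -1/3 + sqrt(5 - u)/6
(A(f)*(-3 - 1*(-5)))*(-8) = ((-1/3 + sqrt(5 - 1*2)/6)*(-3 - 1*(-5)))*(-8) = ((-1/3 + sqrt(5 - 2)/6)*(-3 + 5))*(-8) = ((-1/3 + sqrt(3)/6)*2)*(-8) = (-2/3 + sqrt(3)/3)*(-8) = 16/3 - 8*sqrt(3)/3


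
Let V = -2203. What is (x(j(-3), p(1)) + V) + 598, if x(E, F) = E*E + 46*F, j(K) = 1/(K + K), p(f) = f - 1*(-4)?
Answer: -49499/36 ≈ -1375.0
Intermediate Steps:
p(f) = 4 + f (p(f) = f + 4 = 4 + f)
j(K) = 1/(2*K)
x(E, F) = E² + 46*F
(x(j(-3), p(1)) + V) + 598 = ((((½)/(-3))² + 46*(4 + 1)) - 2203) + 598 = ((((½)*(-⅓))² + 46*5) - 2203) + 598 = (((-⅙)² + 230) - 2203) + 598 = ((1/36 + 230) - 2203) + 598 = (8281/36 - 2203) + 598 = -71027/36 + 598 = -49499/36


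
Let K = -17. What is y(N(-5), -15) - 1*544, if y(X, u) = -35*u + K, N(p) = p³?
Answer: -36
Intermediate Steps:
y(X, u) = -17 - 35*u (y(X, u) = -35*u - 17 = -17 - 35*u)
y(N(-5), -15) - 1*544 = (-17 - 35*(-15)) - 1*544 = (-17 + 525) - 544 = 508 - 544 = -36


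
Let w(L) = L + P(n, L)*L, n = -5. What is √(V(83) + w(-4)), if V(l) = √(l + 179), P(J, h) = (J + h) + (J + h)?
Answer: √(68 + √262) ≈ 9.1753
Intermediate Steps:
P(J, h) = 2*J + 2*h
V(l) = √(179 + l)
w(L) = L + L*(-10 + 2*L) (w(L) = L + (2*(-5) + 2*L)*L = L + (-10 + 2*L)*L = L + L*(-10 + 2*L))
√(V(83) + w(-4)) = √(√(179 + 83) - 4*(-9 + 2*(-4))) = √(√262 - 4*(-9 - 8)) = √(√262 - 4*(-17)) = √(√262 + 68) = √(68 + √262)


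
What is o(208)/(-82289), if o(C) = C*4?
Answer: -832/82289 ≈ -0.010111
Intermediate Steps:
o(C) = 4*C
o(208)/(-82289) = (4*208)/(-82289) = 832*(-1/82289) = -832/82289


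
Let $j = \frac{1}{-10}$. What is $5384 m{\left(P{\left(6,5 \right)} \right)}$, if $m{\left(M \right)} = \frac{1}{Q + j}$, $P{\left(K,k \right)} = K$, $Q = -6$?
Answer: $- \frac{53840}{61} \approx -882.62$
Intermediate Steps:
$j = - \frac{1}{10} \approx -0.1$
$m{\left(M \right)} = - \frac{10}{61}$ ($m{\left(M \right)} = \frac{1}{-6 - \frac{1}{10}} = \frac{1}{- \frac{61}{10}} = - \frac{10}{61}$)
$5384 m{\left(P{\left(6,5 \right)} \right)} = 5384 \left(- \frac{10}{61}\right) = - \frac{53840}{61}$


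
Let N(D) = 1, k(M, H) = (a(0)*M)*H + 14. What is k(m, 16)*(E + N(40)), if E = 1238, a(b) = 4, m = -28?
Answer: -2202942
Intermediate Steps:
k(M, H) = 14 + 4*H*M (k(M, H) = (4*M)*H + 14 = 4*H*M + 14 = 14 + 4*H*M)
k(m, 16)*(E + N(40)) = (14 + 4*16*(-28))*(1238 + 1) = (14 - 1792)*1239 = -1778*1239 = -2202942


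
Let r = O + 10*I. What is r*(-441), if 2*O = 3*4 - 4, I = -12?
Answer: 51156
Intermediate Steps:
O = 4 (O = (3*4 - 4)/2 = (12 - 4)/2 = (½)*8 = 4)
r = -116 (r = 4 + 10*(-12) = 4 - 120 = -116)
r*(-441) = -116*(-441) = 51156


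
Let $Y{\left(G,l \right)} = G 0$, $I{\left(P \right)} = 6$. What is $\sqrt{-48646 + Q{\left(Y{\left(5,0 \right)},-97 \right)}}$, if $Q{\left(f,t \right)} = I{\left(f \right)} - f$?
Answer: $16 i \sqrt{190} \approx 220.54 i$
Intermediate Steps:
$Y{\left(G,l \right)} = 0$
$Q{\left(f,t \right)} = 6 - f$
$\sqrt{-48646 + Q{\left(Y{\left(5,0 \right)},-97 \right)}} = \sqrt{-48646 + \left(6 - 0\right)} = \sqrt{-48646 + \left(6 + 0\right)} = \sqrt{-48646 + 6} = \sqrt{-48640} = 16 i \sqrt{190}$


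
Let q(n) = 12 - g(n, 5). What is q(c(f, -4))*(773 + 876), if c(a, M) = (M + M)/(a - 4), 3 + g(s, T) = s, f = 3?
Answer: 11543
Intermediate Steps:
g(s, T) = -3 + s
c(a, M) = 2*M/(-4 + a) (c(a, M) = (2*M)/(-4 + a) = 2*M/(-4 + a))
q(n) = 15 - n (q(n) = 12 - (-3 + n) = 12 + (3 - n) = 15 - n)
q(c(f, -4))*(773 + 876) = (15 - 2*(-4)/(-4 + 3))*(773 + 876) = (15 - 2*(-4)/(-1))*1649 = (15 - 2*(-4)*(-1))*1649 = (15 - 1*8)*1649 = (15 - 8)*1649 = 7*1649 = 11543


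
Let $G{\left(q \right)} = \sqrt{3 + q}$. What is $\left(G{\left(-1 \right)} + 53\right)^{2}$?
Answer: $\left(53 + \sqrt{2}\right)^{2} \approx 2960.9$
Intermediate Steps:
$\left(G{\left(-1 \right)} + 53\right)^{2} = \left(\sqrt{3 - 1} + 53\right)^{2} = \left(\sqrt{2} + 53\right)^{2} = \left(53 + \sqrt{2}\right)^{2}$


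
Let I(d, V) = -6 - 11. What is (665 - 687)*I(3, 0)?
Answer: 374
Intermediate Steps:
I(d, V) = -17
(665 - 687)*I(3, 0) = (665 - 687)*(-17) = -22*(-17) = 374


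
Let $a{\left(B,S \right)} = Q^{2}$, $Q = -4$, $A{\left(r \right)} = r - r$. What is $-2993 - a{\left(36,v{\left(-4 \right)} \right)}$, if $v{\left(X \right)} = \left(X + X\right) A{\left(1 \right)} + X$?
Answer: $-3009$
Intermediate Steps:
$A{\left(r \right)} = 0$
$v{\left(X \right)} = X$ ($v{\left(X \right)} = \left(X + X\right) 0 + X = 2 X 0 + X = 0 + X = X$)
$a{\left(B,S \right)} = 16$ ($a{\left(B,S \right)} = \left(-4\right)^{2} = 16$)
$-2993 - a{\left(36,v{\left(-4 \right)} \right)} = -2993 - 16 = -3009$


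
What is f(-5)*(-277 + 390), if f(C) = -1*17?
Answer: -1921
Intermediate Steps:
f(C) = -17
f(-5)*(-277 + 390) = -17*(-277 + 390) = -17*113 = -1921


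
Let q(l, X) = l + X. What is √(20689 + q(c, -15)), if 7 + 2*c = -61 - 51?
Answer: 9*√1018/2 ≈ 143.58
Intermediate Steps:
c = -119/2 (c = -7/2 + (-61 - 51)/2 = -7/2 + (½)*(-112) = -7/2 - 56 = -119/2 ≈ -59.500)
q(l, X) = X + l
√(20689 + q(c, -15)) = √(20689 + (-15 - 119/2)) = √(20689 - 149/2) = √(41229/2) = 9*√1018/2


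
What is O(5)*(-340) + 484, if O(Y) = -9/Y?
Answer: 1096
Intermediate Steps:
O(5)*(-340) + 484 = -9/5*(-340) + 484 = 612 + 484 = 1096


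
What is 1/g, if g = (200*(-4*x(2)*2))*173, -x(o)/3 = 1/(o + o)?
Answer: 1/207600 ≈ 4.8170e-6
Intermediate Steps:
x(o) = -3/(2*o) (x(o) = -3/(o + o) = -3*1/(2*o) = -3/(2*o))
g = 207600 (g = (200*(-(-6)/2*2))*173 = (200*(-4*(-¾)*2))*173 = (200*(3*2))*173 = (200*6)*173 = 1200*173 = 207600)
1/g = 1/207600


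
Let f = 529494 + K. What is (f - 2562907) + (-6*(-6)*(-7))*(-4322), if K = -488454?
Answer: -1432723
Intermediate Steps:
f = 41040 (f = 529494 - 488454 = 41040)
(f - 2562907) + (-6*(-6)*(-7))*(-4322) = (41040 - 2562907) + (-6*(-6)*(-7))*(-4322) = -2521867 + (36*(-7))*(-4322) = -2521867 - 252*(-4322) = -2521867 + 1089144 = -1432723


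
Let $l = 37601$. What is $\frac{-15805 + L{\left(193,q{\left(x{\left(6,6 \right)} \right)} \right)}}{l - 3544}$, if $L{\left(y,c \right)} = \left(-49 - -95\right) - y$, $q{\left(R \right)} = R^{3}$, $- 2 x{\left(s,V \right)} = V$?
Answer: $- \frac{15952}{34057} \approx -0.46839$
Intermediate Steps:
$x{\left(s,V \right)} = - \frac{V}{2}$
$L{\left(y,c \right)} = 46 - y$ ($L{\left(y,c \right)} = \left(-49 + 95\right) - y = 46 - y$)
$\frac{-15805 + L{\left(193,q{\left(x{\left(6,6 \right)} \right)} \right)}}{l - 3544} = \frac{-15805 + \left(46 - 193\right)}{37601 - 3544} = \frac{-15805 + \left(46 - 193\right)}{34057} = \left(-15805 - 147\right) \frac{1}{34057} = \left(-15952\right) \frac{1}{34057} = - \frac{15952}{34057}$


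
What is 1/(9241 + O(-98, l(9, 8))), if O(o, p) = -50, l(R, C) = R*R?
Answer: 1/9191 ≈ 0.00010880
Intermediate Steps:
l(R, C) = R²
1/(9241 + O(-98, l(9, 8))) = 1/(9241 - 50) = 1/9191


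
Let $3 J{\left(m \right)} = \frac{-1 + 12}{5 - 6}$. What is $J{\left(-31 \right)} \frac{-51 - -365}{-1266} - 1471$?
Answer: $- \frac{2791702}{1899} \approx -1470.1$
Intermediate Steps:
$J{\left(m \right)} = - \frac{11}{3}$ ($J{\left(m \right)} = \frac{\left(-1 + 12\right) \frac{1}{5 - 6}}{3} = \frac{11 \frac{1}{-1}}{3} = \frac{11 \left(-1\right)}{3} = \frac{1}{3} \left(-11\right) = - \frac{11}{3}$)
$J{\left(-31 \right)} \frac{-51 - -365}{-1266} - 1471 = - \frac{11 \frac{-51 - -365}{-1266}}{3} - 1471 = - \frac{11 \left(-51 + 365\right) \left(- \frac{1}{1266}\right)}{3} - 1471 = - \frac{11 \cdot 314 \left(- \frac{1}{1266}\right)}{3} - 1471 = \left(- \frac{11}{3}\right) \left(- \frac{157}{633}\right) - 1471 = \frac{1727}{1899} - 1471 = - \frac{2791702}{1899}$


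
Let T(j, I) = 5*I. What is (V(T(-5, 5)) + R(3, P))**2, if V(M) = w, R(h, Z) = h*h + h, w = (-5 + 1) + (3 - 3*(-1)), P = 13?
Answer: 196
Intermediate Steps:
w = 2 (w = -4 + (3 + 3) = -4 + 6 = 2)
R(h, Z) = h + h**2 (R(h, Z) = h**2 + h = h + h**2)
V(M) = 2
(V(T(-5, 5)) + R(3, P))**2 = (2 + 3*(1 + 3))**2 = (2 + 3*4)**2 = (2 + 12)**2 = 14**2 = 196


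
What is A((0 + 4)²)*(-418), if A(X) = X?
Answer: -6688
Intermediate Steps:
A((0 + 4)²)*(-418) = (0 + 4)²*(-418) = 4²*(-418) = 16*(-418) = -6688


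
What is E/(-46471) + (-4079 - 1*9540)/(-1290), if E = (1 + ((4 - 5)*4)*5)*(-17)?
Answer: 632471879/59947590 ≈ 10.550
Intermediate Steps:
E = 323 (E = (1 - 1*4*5)*(-17) = (1 - 4*5)*(-17) = (1 - 20)*(-17) = -19*(-17) = 323)
E/(-46471) + (-4079 - 1*9540)/(-1290) = 323/(-46471) + (-4079 - 1*9540)/(-1290) = 323*(-1/46471) + (-4079 - 9540)*(-1/1290) = -323/46471 - 13619*(-1/1290) = -323/46471 + 13619/1290 = 632471879/59947590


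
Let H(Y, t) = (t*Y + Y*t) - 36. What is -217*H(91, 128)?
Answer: -5047420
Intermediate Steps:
H(Y, t) = -36 + 2*Y*t (H(Y, t) = (Y*t + Y*t) - 36 = 2*Y*t - 36 = -36 + 2*Y*t)
-217*H(91, 128) = -217*(-36 + 2*91*128) = -217*(-36 + 23296) = -217*23260 = -5047420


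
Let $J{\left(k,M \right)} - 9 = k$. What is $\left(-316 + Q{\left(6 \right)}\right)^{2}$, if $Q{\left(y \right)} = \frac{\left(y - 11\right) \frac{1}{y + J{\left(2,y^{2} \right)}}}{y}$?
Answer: $\frac{1039224169}{10404} \approx 99887.0$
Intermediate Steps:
$J{\left(k,M \right)} = 9 + k$
$Q{\left(y \right)} = \frac{-11 + y}{y \left(11 + y\right)}$ ($Q{\left(y \right)} = \frac{\left(y - 11\right) \frac{1}{y + \left(9 + 2\right)}}{y} = \frac{\left(-11 + y\right) \frac{1}{y + 11}}{y} = \frac{\left(-11 + y\right) \frac{1}{11 + y}}{y} = \frac{\frac{1}{11 + y} \left(-11 + y\right)}{y} = \frac{-11 + y}{y \left(11 + y\right)}$)
$\left(-316 + Q{\left(6 \right)}\right)^{2} = \left(-316 + \frac{-11 + 6}{6 \left(11 + 6\right)}\right)^{2} = \left(-316 + \frac{1}{6} \cdot \frac{1}{17} \left(-5\right)\right)^{2} = \left(-316 - \frac{5}{102}\right)^{2} = \left(- \frac{32237}{102}\right)^{2} = \frac{1039224169}{10404}$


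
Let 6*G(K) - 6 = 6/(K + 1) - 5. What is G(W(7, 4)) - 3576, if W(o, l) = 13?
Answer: -75091/21 ≈ -3575.8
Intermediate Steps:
G(K) = 1/6 + 1/(1 + K) (G(K) = 1 + (6/(K + 1) - 5)/6 = 1 + (6/(1 + K) - 5)/6 = 1 + (-5 + 6/(1 + K))/6 = 1 + (-5/6 + 1/(1 + K)) = 1/6 + 1/(1 + K))
G(W(7, 4)) - 3576 = (7 + 13)/(6*(1 + 13)) - 3576 = (1/6)*20/14 - 3576 = (1/6)*(1/14)*20 - 3576 = 5/21 - 3576 = -75091/21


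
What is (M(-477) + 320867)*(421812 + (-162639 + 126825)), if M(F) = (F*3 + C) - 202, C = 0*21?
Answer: 123223685532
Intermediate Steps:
C = 0
M(F) = -202 + 3*F (M(F) = (F*3 + 0) - 202 = (3*F + 0) - 202 = 3*F - 202 = -202 + 3*F)
(M(-477) + 320867)*(421812 + (-162639 + 126825)) = ((-202 + 3*(-477)) + 320867)*(421812 + (-162639 + 126825)) = ((-202 - 1431) + 320867)*(421812 - 35814) = (-1633 + 320867)*385998 = 319234*385998 = 123223685532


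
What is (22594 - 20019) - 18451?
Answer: -15876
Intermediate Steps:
(22594 - 20019) - 18451 = 2575 - 18451 = -15876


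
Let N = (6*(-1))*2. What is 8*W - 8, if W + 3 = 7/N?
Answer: -110/3 ≈ -36.667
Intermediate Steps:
N = -12 (N = -6*2 = -12)
W = -43/12 (W = -3 + 7/(-12) = -3 + 7*(-1/12) = -3 - 7/12 = -43/12 ≈ -3.5833)
8*W - 8 = 8*(-43/12) - 8 = -86/3 - 8 = -110/3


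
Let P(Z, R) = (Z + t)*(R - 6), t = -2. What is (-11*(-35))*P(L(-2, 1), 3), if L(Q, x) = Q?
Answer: 4620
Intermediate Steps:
P(Z, R) = (-6 + R)*(-2 + Z) (P(Z, R) = (Z - 2)*(R - 6) = (-2 + Z)*(-6 + R) = (-6 + R)*(-2 + Z))
(-11*(-35))*P(L(-2, 1), 3) = (-11*(-35))*(12 - 6*(-2) - 2*3 + 3*(-2)) = 385*(12 + 12 - 6 - 6) = 385*12 = 4620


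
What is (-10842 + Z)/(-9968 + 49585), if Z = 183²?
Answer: 22647/39617 ≈ 0.57165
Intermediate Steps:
Z = 33489
(-10842 + Z)/(-9968 + 49585) = (-10842 + 33489)/(-9968 + 49585) = 22647/39617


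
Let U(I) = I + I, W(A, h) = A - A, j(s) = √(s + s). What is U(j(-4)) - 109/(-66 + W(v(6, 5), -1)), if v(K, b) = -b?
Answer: 109/66 + 4*I*√2 ≈ 1.6515 + 5.6569*I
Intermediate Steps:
j(s) = √2*√s (j(s) = √(2*s) = √2*√s)
W(A, h) = 0
U(I) = 2*I
U(j(-4)) - 109/(-66 + W(v(6, 5), -1)) = 2*(√2*√(-4)) - 109/(-66 + 0) = 2*(√2*(2*I)) - 109/(-66) = 2*(2*I*√2) - 109*(-1/66) = 4*I*√2 + 109/66 = 109/66 + 4*I*√2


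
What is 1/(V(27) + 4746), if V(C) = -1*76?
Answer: 1/4670 ≈ 0.00021413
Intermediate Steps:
V(C) = -76
1/(V(27) + 4746) = 1/(-76 + 4746) = 1/4670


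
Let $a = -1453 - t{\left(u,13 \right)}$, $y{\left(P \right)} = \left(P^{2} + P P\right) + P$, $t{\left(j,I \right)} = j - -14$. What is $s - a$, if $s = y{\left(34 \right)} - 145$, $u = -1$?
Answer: $3667$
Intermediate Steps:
$t{\left(j,I \right)} = 14 + j$ ($t{\left(j,I \right)} = j + 14 = 14 + j$)
$y{\left(P \right)} = P + 2 P^{2}$ ($y{\left(P \right)} = \left(P^{2} + P^{2}\right) + P = 2 P^{2} + P = P + 2 P^{2}$)
$s = 2201$ ($s = 34 \left(1 + 2 \cdot 34\right) - 145 = 34 \left(1 + 68\right) - 145 = 34 \cdot 69 - 145 = 2346 - 145 = 2201$)
$a = -1466$ ($a = -1453 - \left(14 - 1\right) = -1453 - 13 = -1466$)
$s - a = 2201 - -1466 = 2201 + 1466 = 3667$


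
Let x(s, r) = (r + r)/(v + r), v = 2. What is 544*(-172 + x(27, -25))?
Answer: -2124864/23 ≈ -92385.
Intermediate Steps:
x(s, r) = 2*r/(2 + r) (x(s, r) = (r + r)/(2 + r) = (2*r)/(2 + r) = 2*r/(2 + r))
544*(-172 + x(27, -25)) = 544*(-172 + 2*(-25)/(2 - 25)) = 544*(-172 + 2*(-25)/(-23)) = 544*(-172 + 2*(-25)*(-1/23)) = 544*(-172 + 50/23) = 544*(-3906/23) = -2124864/23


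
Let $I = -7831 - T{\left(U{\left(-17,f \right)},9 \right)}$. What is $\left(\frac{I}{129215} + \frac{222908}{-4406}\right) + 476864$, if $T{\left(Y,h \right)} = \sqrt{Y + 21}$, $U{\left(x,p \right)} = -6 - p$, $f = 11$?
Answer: $\frac{135729995032571}{284660645} \approx 4.7681 \cdot 10^{5}$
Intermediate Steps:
$T{\left(Y,h \right)} = \sqrt{21 + Y}$
$I = -7833$ ($I = -7831 - \sqrt{21 - 17} = -7831 - \sqrt{4} = -7831 - 2 = -7833$)
$\left(\frac{I}{129215} + \frac{222908}{-4406}\right) + 476864 = \left(- \frac{7833}{129215} + \frac{222908}{-4406}\right) + 476864 = \left(\left(-7833\right) \frac{1}{129215} + 222908 \left(- \frac{1}{4406}\right)\right) + 476864 = \left(- \frac{7833}{129215} - \frac{111454}{2203}\right) + 476864 = - \frac{14418784709}{284660645} + 476864 = \frac{135729995032571}{284660645}$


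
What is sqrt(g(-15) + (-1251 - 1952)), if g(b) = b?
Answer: I*sqrt(3218) ≈ 56.727*I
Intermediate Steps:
sqrt(g(-15) + (-1251 - 1952)) = sqrt(-15 + (-1251 - 1952)) = sqrt(-15 - 3203) = sqrt(-3218) = I*sqrt(3218)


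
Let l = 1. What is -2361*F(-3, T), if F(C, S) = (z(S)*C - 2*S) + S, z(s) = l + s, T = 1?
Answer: 16527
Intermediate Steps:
z(s) = 1 + s
F(C, S) = -S + C*(1 + S) (F(C, S) = ((1 + S)*C - 2*S) + S = (C*(1 + S) - 2*S) + S = (-2*S + C*(1 + S)) + S = -S + C*(1 + S))
-2361*F(-3, T) = -2361*(-1*1 - 3*(1 + 1)) = -2361*(-1 - 3*2) = -2361*(-1 - 6) = -2361*(-7) = 16527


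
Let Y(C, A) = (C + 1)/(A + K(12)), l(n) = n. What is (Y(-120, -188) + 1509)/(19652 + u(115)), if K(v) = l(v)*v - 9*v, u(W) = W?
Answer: 229487/3004584 ≈ 0.076379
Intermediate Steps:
K(v) = v² - 9*v (K(v) = v*v - 9*v = v² - 9*v)
Y(C, A) = (1 + C)/(36 + A) (Y(C, A) = (C + 1)/(A + 12*(-9 + 12)) = (1 + C)/(A + 12*3) = (1 + C)/(A + 36) = (1 + C)/(36 + A))
(Y(-120, -188) + 1509)/(19652 + u(115)) = ((1 - 120)/(36 - 188) + 1509)/(19652 + 115) = (-119/(-152) + 1509)/19767 = (-1/152*(-119) + 1509)*(1/19767) = (119/152 + 1509)*(1/19767) = (229487/152)*(1/19767) = 229487/3004584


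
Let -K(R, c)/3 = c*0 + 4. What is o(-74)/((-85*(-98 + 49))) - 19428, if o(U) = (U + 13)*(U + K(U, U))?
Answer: -80912374/4165 ≈ -19427.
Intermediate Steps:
K(R, c) = -12 (K(R, c) = -3*(c*0 + 4) = -3*(0 + 4) = -3*4 = -12)
o(U) = (-12 + U)*(13 + U) (o(U) = (U + 13)*(U - 12) = (13 + U)*(-12 + U) = (-12 + U)*(13 + U))
o(-74)/((-85*(-98 + 49))) - 19428 = (-156 - 74 + (-74)²)/((-85*(-98 + 49))) - 19428 = (-156 - 74 + 5476)/((-85*(-49))) - 19428 = 5246/4165 - 19428 = -80912374/4165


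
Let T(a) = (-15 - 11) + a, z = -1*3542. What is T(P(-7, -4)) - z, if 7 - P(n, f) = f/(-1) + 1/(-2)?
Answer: 7039/2 ≈ 3519.5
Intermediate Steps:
P(n, f) = 15/2 + f (P(n, f) = 7 - (f/(-1) + 1/(-2)) = 7 - (f*(-1) + 1*(-1/2)) = 7 - (-f - 1/2) = 7 - (-1/2 - f) = 7 + (1/2 + f) = 15/2 + f)
z = -3542
T(a) = -26 + a
T(P(-7, -4)) - z = (-26 + (15/2 - 4)) - 1*(-3542) = (-26 + 7/2) + 3542 = -45/2 + 3542 = 7039/2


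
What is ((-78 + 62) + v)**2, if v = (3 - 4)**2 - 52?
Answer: 4489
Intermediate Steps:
v = -51 (v = (-1)**2 - 52 = 1 - 52 = -51)
((-78 + 62) + v)**2 = ((-78 + 62) - 51)**2 = (-16 - 51)**2 = (-67)**2 = 4489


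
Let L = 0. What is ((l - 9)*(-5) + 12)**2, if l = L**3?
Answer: 3249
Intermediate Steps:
l = 0 (l = 0**3 = 0)
((l - 9)*(-5) + 12)**2 = ((0 - 9)*(-5) + 12)**2 = (-9*(-5) + 12)**2 = (45 + 12)**2 = 57**2 = 3249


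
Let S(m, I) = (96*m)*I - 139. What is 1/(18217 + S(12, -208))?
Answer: -1/221538 ≈ -4.5139e-6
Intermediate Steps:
S(m, I) = -139 + 96*I*m (S(m, I) = 96*I*m - 139 = -139 + 96*I*m)
1/(18217 + S(12, -208)) = 1/(18217 + (-139 + 96*(-208)*12)) = 1/(18217 + (-139 - 239616)) = 1/(18217 - 239755) = 1/(-221538) = -1/221538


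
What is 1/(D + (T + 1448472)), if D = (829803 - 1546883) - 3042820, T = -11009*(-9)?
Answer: -1/2212347 ≈ -4.5201e-7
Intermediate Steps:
T = 99081
D = -3759900 (D = -717080 - 3042820 = -3759900)
1/(D + (T + 1448472)) = 1/(-3759900 + (99081 + 1448472)) = 1/(-3759900 + 1547553) = 1/(-2212347) = -1/2212347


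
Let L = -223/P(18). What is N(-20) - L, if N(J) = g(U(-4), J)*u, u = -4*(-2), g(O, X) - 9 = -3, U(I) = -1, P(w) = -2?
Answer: -127/2 ≈ -63.500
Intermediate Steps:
g(O, X) = 6 (g(O, X) = 9 - 3 = 6)
L = 223/2 (L = -223/(-2) = -223*(-½) = 223/2 ≈ 111.50)
u = 8
N(J) = 48 (N(J) = 6*8 = 48)
N(-20) - L = 48 - 1*223/2 = 48 - 223/2 = -127/2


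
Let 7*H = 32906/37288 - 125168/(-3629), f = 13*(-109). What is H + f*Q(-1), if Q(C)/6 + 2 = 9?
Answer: -28184242403319/473613532 ≈ -59509.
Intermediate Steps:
f = -1417
Q(C) = 42 (Q(C) = -12 + 6*9 = -12 + 54 = 42)
H = 2393340129/473613532 (H = (32906/37288 - 125168/(-3629))/7 = (32906*(1/37288) - 125168*(-1/3629))/7 = (16453/18644 + 125168/3629)/7 = (⅐)*(2393340129/67659076) = 2393340129/473613532 ≈ 5.0534)
H + f*Q(-1) = 2393340129/473613532 - 1417*42 = 2393340129/473613532 - 59514 = -28184242403319/473613532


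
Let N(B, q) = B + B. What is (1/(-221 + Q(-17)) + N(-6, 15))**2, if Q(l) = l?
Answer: 8162449/56644 ≈ 144.10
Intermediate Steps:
N(B, q) = 2*B
(1/(-221 + Q(-17)) + N(-6, 15))**2 = (1/(-221 - 17) + 2*(-6))**2 = (1/(-238) - 12)**2 = (-1/238 - 12)**2 = (-2857/238)**2 = 8162449/56644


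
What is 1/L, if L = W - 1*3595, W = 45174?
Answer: 1/41579 ≈ 2.4051e-5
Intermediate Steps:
L = 41579 (L = 45174 - 1*3595 = 45174 - 3595 = 41579)
1/L = 1/41579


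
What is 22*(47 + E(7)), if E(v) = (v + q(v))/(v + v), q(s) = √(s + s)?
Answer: 1045 + 11*√14/7 ≈ 1050.9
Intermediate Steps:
q(s) = √2*√s (q(s) = √(2*s) = √2*√s)
E(v) = (v + √2*√v)/(2*v) (E(v) = (v + √2*√v)/(v + v) = (v + √2*√v)/((2*v)) = (v + √2*√v)*(1/(2*v)) = (v + √2*√v)/(2*v))
22*(47 + E(7)) = 22*(47 + (½)*(7 + √2*√7)/7) = 22*(47 + (½)*(⅐)*(7 + √14)) = 22*(47 + (½ + √14/14)) = 22*(95/2 + √14/14) = 1045 + 11*√14/7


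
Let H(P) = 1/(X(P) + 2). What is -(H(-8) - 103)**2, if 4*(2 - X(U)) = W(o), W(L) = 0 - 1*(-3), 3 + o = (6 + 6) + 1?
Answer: -1782225/169 ≈ -10546.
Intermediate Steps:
o = 10 (o = -3 + ((6 + 6) + 1) = -3 + (12 + 1) = -3 + 13 = 10)
W(L) = 3 (W(L) = 0 + 3 = 3)
X(U) = 5/4 (X(U) = 2 - 1/4*3 = 2 - 3/4 = 5/4)
H(P) = 4/13 (H(P) = 1/(5/4 + 2) = 1/(13/4) = 4/13)
-(H(-8) - 103)**2 = -(4/13 - 103)**2 = -(-1335/13)**2 = -1*1782225/169 = -1782225/169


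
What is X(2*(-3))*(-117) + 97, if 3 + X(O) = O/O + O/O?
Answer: 214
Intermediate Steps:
X(O) = -1 (X(O) = -3 + (O/O + O/O) = -3 + (1 + 1) = -3 + 2 = -1)
X(2*(-3))*(-117) + 97 = -1*(-117) + 97 = 117 + 97 = 214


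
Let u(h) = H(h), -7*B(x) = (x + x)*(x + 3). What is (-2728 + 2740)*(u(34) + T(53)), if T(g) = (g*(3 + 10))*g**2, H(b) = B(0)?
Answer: 23224812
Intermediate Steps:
B(x) = -2*x*(3 + x)/7 (B(x) = -(x + x)*(x + 3)/7 = -2*x*(3 + x)/7)
H(b) = 0 (H(b) = -2/7*0*(3 + 0) = -2/7*0*3 = 0)
T(g) = 13*g**3 (T(g) = (g*13)*g**2 = (13*g)*g**2 = 13*g**3)
u(h) = 0
(-2728 + 2740)*(u(34) + T(53)) = (-2728 + 2740)*(0 + 13*53**3) = 12*(0 + 13*148877) = 12*(0 + 1935401) = 12*1935401 = 23224812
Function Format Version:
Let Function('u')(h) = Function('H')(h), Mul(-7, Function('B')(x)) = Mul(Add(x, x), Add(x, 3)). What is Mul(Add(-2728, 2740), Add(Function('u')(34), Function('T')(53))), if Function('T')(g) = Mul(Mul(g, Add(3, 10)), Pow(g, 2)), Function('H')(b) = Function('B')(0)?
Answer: 23224812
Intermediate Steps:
Function('B')(x) = Mul(Rational(-2, 7), x, Add(3, x)) (Function('B')(x) = Mul(Rational(-1, 7), Mul(Add(x, x), Add(x, 3))) = Mul(Rational(-1, 7), Mul(Mul(2, x), Add(3, x))) = Mul(Rational(-1, 7), Mul(2, x, Add(3, x))) = Mul(Rational(-2, 7), x, Add(3, x)))
Function('H')(b) = 0 (Function('H')(b) = Mul(Rational(-2, 7), 0, Add(3, 0)) = Mul(Rational(-2, 7), 0, 3) = 0)
Function('T')(g) = Mul(13, Pow(g, 3)) (Function('T')(g) = Mul(Mul(g, 13), Pow(g, 2)) = Mul(Mul(13, g), Pow(g, 2)) = Mul(13, Pow(g, 3)))
Function('u')(h) = 0
Mul(Add(-2728, 2740), Add(Function('u')(34), Function('T')(53))) = Mul(Add(-2728, 2740), Add(0, Mul(13, Pow(53, 3)))) = Mul(12, Add(0, Mul(13, 148877))) = Mul(12, Add(0, 1935401)) = Mul(12, 1935401) = 23224812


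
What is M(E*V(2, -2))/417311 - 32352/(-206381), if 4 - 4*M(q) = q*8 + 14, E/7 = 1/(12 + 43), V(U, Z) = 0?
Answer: 27000659039/172250122982 ≈ 0.15675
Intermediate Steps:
E = 7/55 (E = 7/(12 + 43) = 7/55 ≈ 0.12727)
M(q) = -5/2 - 2*q (M(q) = 1 - (q*8 + 14)/4 = 1 - (8*q + 14)/4 = 1 - (14 + 8*q)/4 = 1 + (-7/2 - 2*q) = -5/2 - 2*q)
M(E*V(2, -2))/417311 - 32352/(-206381) = (-5/2 - 14*0/55)/417311 - 32352/(-206381) = (-5/2 - 2*0)*(1/417311) - 32352*(-1/206381) = (-5/2 + 0)*(1/417311) + 32352/206381 = -5/2*1/417311 + 32352/206381 = -5/834622 + 32352/206381 = 27000659039/172250122982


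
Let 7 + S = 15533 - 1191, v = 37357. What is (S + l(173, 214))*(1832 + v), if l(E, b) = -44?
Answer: 560049999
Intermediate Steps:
S = 14335 (S = -7 + (15533 - 1191) = -7 + 14342 = 14335)
(S + l(173, 214))*(1832 + v) = (14335 - 44)*(1832 + 37357) = 14291*39189 = 560049999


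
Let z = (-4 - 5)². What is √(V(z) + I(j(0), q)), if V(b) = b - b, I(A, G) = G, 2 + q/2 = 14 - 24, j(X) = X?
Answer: 2*I*√6 ≈ 4.899*I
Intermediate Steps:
q = -24 (q = -4 + 2*(14 - 24) = -4 + 2*(-10) = -4 - 20 = -24)
z = 81 (z = (-9)² = 81)
V(b) = 0
√(V(z) + I(j(0), q)) = √(0 - 24) = √(-24) = 2*I*√6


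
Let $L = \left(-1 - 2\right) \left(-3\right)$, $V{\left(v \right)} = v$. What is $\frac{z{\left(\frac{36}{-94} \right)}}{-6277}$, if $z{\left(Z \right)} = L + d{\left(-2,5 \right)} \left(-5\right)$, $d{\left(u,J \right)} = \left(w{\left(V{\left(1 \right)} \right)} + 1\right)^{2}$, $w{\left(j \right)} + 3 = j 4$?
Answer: $\frac{11}{6277} \approx 0.0017524$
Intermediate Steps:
$w{\left(j \right)} = -3 + 4 j$ ($w{\left(j \right)} = -3 + j 4 = -3 + 4 j$)
$d{\left(u,J \right)} = 4$ ($d{\left(u,J \right)} = \left(\left(-3 + 4 \cdot 1\right) + 1\right)^{2} = \left(\left(-3 + 4\right) + 1\right)^{2} = \left(1 + 1\right)^{2} = 2^{2} = 4$)
$L = 9$ ($L = \left(-3\right) \left(-3\right) = 9$)
$z{\left(Z \right)} = -11$ ($z{\left(Z \right)} = 9 + 4 \left(-5\right) = 9 - 20 = -11$)
$\frac{z{\left(\frac{36}{-94} \right)}}{-6277} = - \frac{11}{-6277} = \left(-11\right) \left(- \frac{1}{6277}\right) = \frac{11}{6277}$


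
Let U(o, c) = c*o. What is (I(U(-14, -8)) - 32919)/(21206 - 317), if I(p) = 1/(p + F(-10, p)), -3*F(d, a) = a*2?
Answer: -111725/70896 ≈ -1.5759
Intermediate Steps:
F(d, a) = -2*a/3 (F(d, a) = -a*2/3 = -2*a/3)
I(p) = 3/p (I(p) = 1/(p - 2*p/3) = 1/(p/3) = 3/p)
(I(U(-14, -8)) - 32919)/(21206 - 317) = (3/((-8*(-14))) - 32919)/(21206 - 317) = (3/112 - 32919)/20889 = (3*(1/112) - 32919)*(1/20889) = (3/112 - 32919)*(1/20889) = -3686925/112*1/20889 = -111725/70896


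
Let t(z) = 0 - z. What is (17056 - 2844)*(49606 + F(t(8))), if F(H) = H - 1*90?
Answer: 703607696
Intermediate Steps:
t(z) = -z
F(H) = -90 + H (F(H) = H - 90 = -90 + H)
(17056 - 2844)*(49606 + F(t(8))) = (17056 - 2844)*(49606 + (-90 - 1*8)) = 14212*(49606 + (-90 - 8)) = 14212*(49606 - 98) = 14212*49508 = 703607696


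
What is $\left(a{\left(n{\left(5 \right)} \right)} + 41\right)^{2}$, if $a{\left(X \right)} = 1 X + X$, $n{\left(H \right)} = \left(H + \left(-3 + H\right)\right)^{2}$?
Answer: $19321$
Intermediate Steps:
$n{\left(H \right)} = \left(-3 + 2 H\right)^{2}$
$a{\left(X \right)} = 2 X$ ($a{\left(X \right)} = X + X = 2 X$)
$\left(a{\left(n{\left(5 \right)} \right)} + 41\right)^{2} = \left(2 \left(-3 + 2 \cdot 5\right)^{2} + 41\right)^{2} = \left(2 \left(-3 + 10\right)^{2} + 41\right)^{2} = \left(2 \cdot 7^{2} + 41\right)^{2} = \left(2 \cdot 49 + 41\right)^{2} = \left(98 + 41\right)^{2} = 139^{2} = 19321$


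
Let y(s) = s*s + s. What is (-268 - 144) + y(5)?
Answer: -382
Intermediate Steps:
y(s) = s + s**2 (y(s) = s**2 + s = s + s**2)
(-268 - 144) + y(5) = (-268 - 144) + 5*(1 + 5) = -412 + 5*6 = -412 + 30 = -382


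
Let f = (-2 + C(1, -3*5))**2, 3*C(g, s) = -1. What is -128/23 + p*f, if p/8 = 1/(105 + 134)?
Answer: -266312/49473 ≈ -5.3830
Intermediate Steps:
p = 8/239 (p = 8/(105 + 134) = 8/239 ≈ 0.033473)
C(g, s) = -1/3 (C(g, s) = (1/3)*(-1) = -1/3)
f = 49/9 (f = (-2 - 1/3)**2 = (-7/3)**2 = 49/9 ≈ 5.4444)
-128/23 + p*f = -128/23 + (8/239)*(49/9) = -128*1/23 + 392/2151 = -128/23 + 392/2151 = -266312/49473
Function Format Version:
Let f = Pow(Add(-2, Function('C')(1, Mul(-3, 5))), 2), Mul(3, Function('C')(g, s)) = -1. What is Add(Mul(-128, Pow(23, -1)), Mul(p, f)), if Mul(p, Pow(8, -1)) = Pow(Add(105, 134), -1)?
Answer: Rational(-266312, 49473) ≈ -5.3830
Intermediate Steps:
p = Rational(8, 239) (p = Mul(8, Pow(Add(105, 134), -1)) = Mul(8, Pow(239, -1)) = Mul(8, Rational(1, 239)) = Rational(8, 239) ≈ 0.033473)
Function('C')(g, s) = Rational(-1, 3) (Function('C')(g, s) = Mul(Rational(1, 3), -1) = Rational(-1, 3))
f = Rational(49, 9) (f = Pow(Add(-2, Rational(-1, 3)), 2) = Pow(Rational(-7, 3), 2) = Rational(49, 9) ≈ 5.4444)
Add(Mul(-128, Pow(23, -1)), Mul(p, f)) = Add(Mul(-128, Pow(23, -1)), Mul(Rational(8, 239), Rational(49, 9))) = Add(Mul(-128, Rational(1, 23)), Rational(392, 2151)) = Add(Rational(-128, 23), Rational(392, 2151)) = Rational(-266312, 49473)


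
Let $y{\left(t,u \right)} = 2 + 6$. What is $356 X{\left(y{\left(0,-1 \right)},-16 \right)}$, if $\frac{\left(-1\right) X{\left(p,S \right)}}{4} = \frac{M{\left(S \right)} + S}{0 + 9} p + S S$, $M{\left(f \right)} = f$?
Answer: $- \frac{2916352}{9} \approx -3.2404 \cdot 10^{5}$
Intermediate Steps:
$y{\left(t,u \right)} = 8$
$X{\left(p,S \right)} = - 4 S^{2} - \frac{8 S p}{9}$ ($X{\left(p,S \right)} = - 4 \left(\frac{S + S}{0 + 9} p + S S\right) = - 4 \left(\frac{2 S}{9} p + S^{2}\right) = - 4 \left(\frac{2 S p}{9} + S^{2}\right) = - 4 \left(S^{2} + \frac{2 S p}{9}\right) = - 4 S^{2} - \frac{8 S p}{9}$)
$356 X{\left(y{\left(0,-1 \right)},-16 \right)} = 356 \cdot \frac{4}{9} \left(-16\right) \left(\left(-9\right) \left(-16\right) - 16\right) = 356 \cdot \frac{4}{9} \left(-16\right) \left(144 - 16\right) = 356 \cdot \frac{4}{9} \left(-16\right) 128 = 356 \left(- \frac{8192}{9}\right) = - \frac{2916352}{9}$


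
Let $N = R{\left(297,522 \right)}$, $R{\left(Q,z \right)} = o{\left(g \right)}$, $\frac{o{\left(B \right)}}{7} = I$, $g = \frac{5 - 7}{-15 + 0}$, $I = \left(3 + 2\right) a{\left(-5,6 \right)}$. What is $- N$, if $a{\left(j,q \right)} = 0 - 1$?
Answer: $35$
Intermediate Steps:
$a{\left(j,q \right)} = -1$
$I = -5$ ($I = \left(3 + 2\right) \left(-1\right) = 5 \left(-1\right) = -5$)
$g = \frac{2}{15}$ ($g = - \frac{2}{-15} = \left(-2\right) \left(- \frac{1}{15}\right) = \frac{2}{15} \approx 0.13333$)
$o{\left(B \right)} = -35$ ($o{\left(B \right)} = 7 \left(-5\right) = -35$)
$R{\left(Q,z \right)} = -35$
$N = -35$
$- N = \left(-1\right) \left(-35\right) = 35$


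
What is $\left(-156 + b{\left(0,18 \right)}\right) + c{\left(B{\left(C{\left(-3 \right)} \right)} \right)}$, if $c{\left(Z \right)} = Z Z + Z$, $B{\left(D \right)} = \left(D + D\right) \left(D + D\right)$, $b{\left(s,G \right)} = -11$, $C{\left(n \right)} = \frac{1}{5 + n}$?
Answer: $-165$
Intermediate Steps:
$B{\left(D \right)} = 4 D^{2}$ ($B{\left(D \right)} = 2 D 2 D = 4 D^{2}$)
$c{\left(Z \right)} = Z + Z^{2}$ ($c{\left(Z \right)} = Z^{2} + Z = Z + Z^{2}$)
$\left(-156 + b{\left(0,18 \right)}\right) + c{\left(B{\left(C{\left(-3 \right)} \right)} \right)} = \left(-156 - 11\right) + 4 \left(\frac{1}{5 - 3}\right)^{2} \left(1 + 4 \left(\frac{1}{5 - 3}\right)^{2}\right) = -167 + 4 \left(\frac{1}{2}\right)^{2} \left(1 + 4 \left(\frac{1}{2}\right)^{2}\right) = -167 + \frac{4}{4} \left(1 + \frac{4}{4}\right) = -167 + 4 \cdot \frac{1}{4} \left(1 + 4 \cdot \frac{1}{4}\right) = -167 + 1 \left(1 + 1\right) = -167 + 1 \cdot 2 = -167 + 2 = -165$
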